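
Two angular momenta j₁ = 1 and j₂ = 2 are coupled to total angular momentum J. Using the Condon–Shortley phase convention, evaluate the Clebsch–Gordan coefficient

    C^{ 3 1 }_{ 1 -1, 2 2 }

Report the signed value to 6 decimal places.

triangle: 0!·2!·4!/7! = 48/5040
(j±m)!: 0!·2!·4!·0!·4!·2! = 2304
prefactor² = (2J+1)·Δ·N² = 768/5
  k=0: +1/(0!·0!·2!·4!·0!·0!) = 1/48
Σ = 1/48  ⇒  CG² = 768/5·1/48² = 1/15
CG = +√(1/15) = +0.258199

+0.258199  (= +√(1/15))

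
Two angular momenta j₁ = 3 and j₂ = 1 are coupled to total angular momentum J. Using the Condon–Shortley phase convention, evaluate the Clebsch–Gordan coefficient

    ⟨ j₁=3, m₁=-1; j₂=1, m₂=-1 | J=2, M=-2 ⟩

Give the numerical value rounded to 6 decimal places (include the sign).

√[5·2!4!0!/7! · 2!4!0!2!0!4!] = √(768/7)
  +(−1)^0/∏(0,2,4,0,0,0)! = 1/48  (running 1/48)
⟨..|..⟩ = √(768/7)·(1/48) = +0.218218

+√(1/21) ≈ +0.218218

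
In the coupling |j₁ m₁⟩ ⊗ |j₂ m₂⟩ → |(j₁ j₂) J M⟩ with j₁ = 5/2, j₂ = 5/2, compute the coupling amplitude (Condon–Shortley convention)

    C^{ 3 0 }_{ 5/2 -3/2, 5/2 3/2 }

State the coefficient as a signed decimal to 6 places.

+0.521749  (= +√(49/180))

triangle: 2!*3!*3!/9! = 72/362880
(j±m)!: 1!*4!*4!*1!*3!*3! = 20736
prefactor² = (2J+1)*Δ*N² = 144/5
  k=1: −1/(1!*1!*3!*3!*0!*0!) = -1/36
  k=2: +1/(2!*0!*2!*2!*1!*1!) = 1/8
Σ = 7/72  ⇒  CG² = 144/5*7/72² = 49/180
CG = +√(49/180) = +0.521749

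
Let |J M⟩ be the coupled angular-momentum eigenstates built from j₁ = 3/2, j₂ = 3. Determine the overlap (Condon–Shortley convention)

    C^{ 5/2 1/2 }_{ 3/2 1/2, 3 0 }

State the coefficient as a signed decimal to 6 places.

√[6·2!1!4!/8! · 2!1!3!3!3!2!] = √(216/35)
  +(−1)^0/∏(0,2,1,3,0,1)! = 1/12  (running 1/12)
  +(−1)^1/∏(1,1,0,2,1,2)! = -1/4  (running -1/6)
⟨..|..⟩ = √(216/35)·(-1/6) = -0.414039

-0.414039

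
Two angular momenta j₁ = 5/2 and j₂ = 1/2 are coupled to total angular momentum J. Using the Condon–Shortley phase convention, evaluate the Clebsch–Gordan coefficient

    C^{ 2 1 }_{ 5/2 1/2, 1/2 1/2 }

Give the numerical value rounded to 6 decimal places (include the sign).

−√(1/3) ≈ -0.577350

triangle: 1!×4!×0!/6! = 24/720
(j±m)!: 3!×2!×1!×0!×3!×1! = 72
prefactor² = (2J+1)×Δ×N² = 12
  k=1: −1/(1!×0!×1!×0!×3!×0!) = -1/6
Σ = -1/6  ⇒  CG² = 12×(-1/6)² = 1/3
CG = −√(1/3) = -0.577350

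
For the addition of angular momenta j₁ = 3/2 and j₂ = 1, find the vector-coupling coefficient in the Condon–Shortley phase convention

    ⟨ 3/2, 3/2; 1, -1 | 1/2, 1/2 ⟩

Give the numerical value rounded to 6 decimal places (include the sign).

√[2·2!1!0!/4! · 3!0!0!2!1!0!] = √(2)
  +(−1)^0/∏(0,2,0,0,1,0)! = 1/2  (running 1/2)
⟨..|..⟩ = √(2)·(1/2) = +0.707107

+√(1/2) = +0.707107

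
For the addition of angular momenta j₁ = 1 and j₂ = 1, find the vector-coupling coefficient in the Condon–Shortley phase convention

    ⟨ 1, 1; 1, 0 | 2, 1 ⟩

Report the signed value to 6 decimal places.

+0.707107

triangle: 0!*2!*2!/5! = 4/120
(j±m)!: 2!*0!*1!*1!*3!*1! = 12
prefactor² = (2J+1)*Δ*N² = 2
  k=0: +1/(0!*0!*0!*1!*2!*1!) = 1/2
Σ = 1/2  ⇒  CG² = 2*1/2² = 1/2
CG = +√(1/2) = +0.707107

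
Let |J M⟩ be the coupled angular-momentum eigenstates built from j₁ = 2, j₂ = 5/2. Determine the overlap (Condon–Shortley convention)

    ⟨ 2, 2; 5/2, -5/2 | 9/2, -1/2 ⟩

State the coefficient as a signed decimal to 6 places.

triangle: 0!·4!·5!/10! = 2880/3628800
(j±m)!: 4!·0!·0!·5!·4!·5! = 8294400
prefactor² = (2J+1)·Δ·N² = 460800/7
  k=0: +1/(0!·0!·0!·0!·4!·5!) = 1/2880
Σ = 1/2880  ⇒  CG² = 460800/7·1/2880² = 1/126
CG = +√(1/126) = +0.089087

+0.089087  (= +√(1/126))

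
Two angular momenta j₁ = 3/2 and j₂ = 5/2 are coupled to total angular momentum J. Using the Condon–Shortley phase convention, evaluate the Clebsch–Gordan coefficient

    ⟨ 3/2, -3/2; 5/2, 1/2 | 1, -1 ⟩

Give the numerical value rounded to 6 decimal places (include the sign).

−√(1/20) = -0.223607

triangle: 3!·0!·2!/6! = 12/720
(j±m)!: 0!·3!·3!·2!·0!·2! = 144
prefactor² = (2J+1)·Δ·N² = 36/5
  k=3: −1/(3!·0!·0!·0!·0!·2!) = -1/12
Σ = -1/12  ⇒  CG² = 36/5·(-1/12)² = 1/20
CG = −√(1/20) = -0.223607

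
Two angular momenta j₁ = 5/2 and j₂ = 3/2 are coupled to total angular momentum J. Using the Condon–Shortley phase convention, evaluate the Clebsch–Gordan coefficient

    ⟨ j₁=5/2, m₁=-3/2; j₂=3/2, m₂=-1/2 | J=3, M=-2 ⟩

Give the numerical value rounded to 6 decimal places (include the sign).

-0.288675  (= −√(1/12))

triangle: 1!·4!·2!/8! = 48/40320
(j±m)!: 1!·4!·1!·2!·1!·5! = 5760
prefactor² = (2J+1)·Δ·N² = 48
  k=0: +1/(0!·1!·4!·1!·0!·1!) = 1/24
  k=1: −1/(1!·0!·3!·0!·1!·2!) = -1/12
Σ = -1/24  ⇒  CG² = 48·(-1/24)² = 1/12
CG = −√(1/12) = -0.288675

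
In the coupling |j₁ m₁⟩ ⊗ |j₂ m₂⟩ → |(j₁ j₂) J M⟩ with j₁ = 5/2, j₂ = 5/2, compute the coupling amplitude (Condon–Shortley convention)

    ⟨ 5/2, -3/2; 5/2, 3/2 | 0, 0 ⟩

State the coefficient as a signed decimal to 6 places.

√[1·5!0!0!/6! · 1!4!4!1!0!0!] = √(96)
  +(−1)^4/∏(4,1,0,0,0,0)! = 1/24  (running 1/24)
⟨..|..⟩ = √(96)·(1/24) = +0.408248

+0.408248  (= +√(1/6))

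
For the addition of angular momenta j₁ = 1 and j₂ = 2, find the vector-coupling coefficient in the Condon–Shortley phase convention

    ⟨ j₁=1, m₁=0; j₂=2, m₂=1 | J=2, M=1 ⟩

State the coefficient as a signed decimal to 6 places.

−√(1/6) ≈ -0.408248

triangle: 1!×1!×3!/6! = 6/720
(j±m)!: 1!×1!×3!×1!×3!×1! = 36
prefactor² = (2J+1)×Δ×N² = 3/2
  k=0: +1/(0!×1!×1!×3!×0!×0!) = 1/6
  k=1: −1/(1!×0!×0!×2!×1!×1!) = -1/2
Σ = -1/3  ⇒  CG² = 3/2×(-1/3)² = 1/6
CG = −√(1/6) = -0.408248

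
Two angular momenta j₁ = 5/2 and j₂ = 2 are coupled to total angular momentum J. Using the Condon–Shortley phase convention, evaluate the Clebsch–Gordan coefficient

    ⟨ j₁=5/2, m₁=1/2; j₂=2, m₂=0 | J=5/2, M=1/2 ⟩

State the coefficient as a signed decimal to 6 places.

j₁+j₂−J=2  J+j₁−j₂=3  J−j₁+j₂=2  j₁+j₂+J+1=8
(j₁±m₁, j₂±m₂, J±M) = (3,2,2,2,3,2)
P² = 72/35
sum k=0..2:
  [0] +1/8 = 1/8
  [1] −1/2 = -1/2
  [2] +1/24 = 1/24
S = -1/3
C² = P²·S² = 8/35 ; C = -0.478091

−√(8/35) ≈ -0.478091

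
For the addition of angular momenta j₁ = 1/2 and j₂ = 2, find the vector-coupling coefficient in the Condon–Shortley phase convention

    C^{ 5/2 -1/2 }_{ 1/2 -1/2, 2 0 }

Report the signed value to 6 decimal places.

+0.774597

j₁+j₂−J=0  J+j₁−j₂=1  J−j₁+j₂=4  j₁+j₂+J+1=6
(j₁±m₁, j₂±m₂, J±M) = (0,1,2,2,2,3)
P² = 48/5
sum k=0..0:
  [0] +1/4 = 1/4
S = 1/4
C² = P²·S² = 3/5 ; C = +0.774597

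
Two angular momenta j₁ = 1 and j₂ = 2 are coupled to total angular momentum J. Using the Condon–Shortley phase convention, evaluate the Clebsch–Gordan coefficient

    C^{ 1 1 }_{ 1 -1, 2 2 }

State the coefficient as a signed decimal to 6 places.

+√(3/5) ≈ +0.774597

√[3·2!0!2!/5! · 0!2!4!0!2!0!] = √(48/5)
  +(−1)^2/∏(2,0,0,2,0,0)! = 1/4  (running 1/4)
⟨..|..⟩ = √(48/5)·(1/4) = +0.774597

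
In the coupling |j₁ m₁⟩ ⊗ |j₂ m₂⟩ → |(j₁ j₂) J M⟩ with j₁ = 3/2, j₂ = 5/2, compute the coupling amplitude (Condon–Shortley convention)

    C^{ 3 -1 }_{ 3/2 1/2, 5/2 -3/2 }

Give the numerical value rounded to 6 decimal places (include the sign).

+√(49/120) = +0.639010

j₁+j₂−J=1  J+j₁−j₂=2  J−j₁+j₂=4  j₁+j₂+J+1=8
(j₁±m₁, j₂±m₂, J±M) = (2,1,1,4,2,4)
P² = 96/5
sum k=0..1:
  [0] +1/6 = 1/6
  [1] −1/48 = -1/48
S = 7/48
C² = P²·S² = 49/120 ; C = +0.639010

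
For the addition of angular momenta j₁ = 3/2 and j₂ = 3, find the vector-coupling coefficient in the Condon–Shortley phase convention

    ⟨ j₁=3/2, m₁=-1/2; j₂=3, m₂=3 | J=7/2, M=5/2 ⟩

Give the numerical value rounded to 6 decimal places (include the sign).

j₁+j₂−J=1  J+j₁−j₂=2  J−j₁+j₂=5  j₁+j₂+J+1=9
(j₁±m₁, j₂±m₂, J±M) = (1,2,6,0,6,1)
P² = 38400/7
sum k=1..1:
  [1] −1/120 = -1/120
S = -1/120
C² = P²·S² = 8/21 ; C = -0.617213

-0.617213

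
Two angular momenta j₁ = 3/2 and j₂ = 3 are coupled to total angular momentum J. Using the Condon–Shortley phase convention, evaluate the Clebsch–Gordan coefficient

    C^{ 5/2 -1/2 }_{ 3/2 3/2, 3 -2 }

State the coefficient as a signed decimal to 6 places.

+0.654654  (= +√(3/7))

triangle: 2!*1!*4!/8! = 48/40320
(j±m)!: 3!*0!*1!*5!*2!*3! = 8640
prefactor² = (2J+1)*Δ*N² = 432/7
  k=0: +1/(0!*2!*0!*1!*1!*3!) = 1/12
Σ = 1/12  ⇒  CG² = 432/7*1/12² = 3/7
CG = +√(3/7) = +0.654654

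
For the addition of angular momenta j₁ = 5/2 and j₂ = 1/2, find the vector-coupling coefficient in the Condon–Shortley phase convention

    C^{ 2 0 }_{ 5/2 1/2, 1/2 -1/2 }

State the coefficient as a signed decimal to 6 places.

√[5·1!4!0!/6! · 3!2!0!1!2!2!] = √(8)
  +(−1)^0/∏(0,1,2,0,2,0)! = 1/4  (running 1/4)
⟨..|..⟩ = √(8)·(1/4) = +0.707107

+0.707107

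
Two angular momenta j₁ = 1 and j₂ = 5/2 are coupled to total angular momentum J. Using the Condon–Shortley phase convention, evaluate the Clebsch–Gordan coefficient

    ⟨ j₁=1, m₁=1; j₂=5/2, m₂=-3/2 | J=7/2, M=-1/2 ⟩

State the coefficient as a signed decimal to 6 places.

√[8·0!2!5!/8! · 2!0!1!4!3!4!] = √(2304/7)
  +(−1)^0/∏(0,0,0,1,2,4)! = 1/48  (running 1/48)
⟨..|..⟩ = √(2304/7)·(1/48) = +0.377964

+√(1/7) ≈ +0.377964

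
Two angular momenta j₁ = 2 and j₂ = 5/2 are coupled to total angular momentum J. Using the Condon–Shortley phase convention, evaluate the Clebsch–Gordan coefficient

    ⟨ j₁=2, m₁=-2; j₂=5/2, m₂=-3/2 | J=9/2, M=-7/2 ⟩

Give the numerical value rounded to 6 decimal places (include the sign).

+√(5/9) = +0.745356

j₁+j₂−J=0  J+j₁−j₂=4  J−j₁+j₂=5  j₁+j₂+J+1=10
(j₁±m₁, j₂±m₂, J±M) = (0,4,1,4,1,8)
P² = 184320
sum k=0..0:
  [0] +1/576 = 1/576
S = 1/576
C² = P²·S² = 5/9 ; C = +0.745356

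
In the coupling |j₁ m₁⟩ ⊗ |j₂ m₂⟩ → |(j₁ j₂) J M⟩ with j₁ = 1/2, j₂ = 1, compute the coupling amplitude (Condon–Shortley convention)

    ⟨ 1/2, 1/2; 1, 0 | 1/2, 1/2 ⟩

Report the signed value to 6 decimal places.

j₁+j₂−J=1  J+j₁−j₂=0  J−j₁+j₂=1  j₁+j₂+J+1=3
(j₁±m₁, j₂±m₂, J±M) = (1,0,1,1,1,0)
P² = 1/3
sum k=0..0:
  [0] +1/1 = 1
S = 1
C² = P²·S² = 1/3 ; C = +0.577350

+0.577350  (= +√(1/3))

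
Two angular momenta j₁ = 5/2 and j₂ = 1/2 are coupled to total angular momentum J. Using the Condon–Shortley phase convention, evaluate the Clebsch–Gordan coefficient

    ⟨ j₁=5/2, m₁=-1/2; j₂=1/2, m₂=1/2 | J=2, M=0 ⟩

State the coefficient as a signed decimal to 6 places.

−√(1/2) = -0.707107

triangle: 1!·4!·0!/6! = 24/720
(j±m)!: 2!·3!·1!·0!·2!·2! = 48
prefactor² = (2J+1)·Δ·N² = 8
  k=1: −1/(1!·0!·2!·0!·2!·0!) = -1/4
Σ = -1/4  ⇒  CG² = 8·(-1/4)² = 1/2
CG = −√(1/2) = -0.707107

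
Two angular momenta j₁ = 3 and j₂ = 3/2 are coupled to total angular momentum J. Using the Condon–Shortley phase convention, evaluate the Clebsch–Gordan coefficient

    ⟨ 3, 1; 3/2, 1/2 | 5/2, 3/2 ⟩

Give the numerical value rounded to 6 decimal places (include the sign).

√[6·2!4!1!/8! · 4!2!2!1!4!1!] = √(576/35)
  +(−1)^1/∏(1,1,1,1,3,0)! = -1/6  (running -1/6)
  +(−1)^2/∏(2,0,0,0,4,1)! = 1/48  (running -7/48)
⟨..|..⟩ = √(576/35)·(-7/48) = -0.591608

-0.591608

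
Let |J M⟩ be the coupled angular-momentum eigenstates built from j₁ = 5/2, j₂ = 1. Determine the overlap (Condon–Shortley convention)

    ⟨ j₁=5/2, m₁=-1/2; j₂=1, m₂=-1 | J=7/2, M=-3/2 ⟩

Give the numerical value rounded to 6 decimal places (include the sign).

j₁+j₂−J=0  J+j₁−j₂=5  J−j₁+j₂=2  j₁+j₂+J+1=8
(j₁±m₁, j₂±m₂, J±M) = (2,3,0,2,2,5)
P² = 1920/7
sum k=0..0:
  [0] +1/24 = 1/24
S = 1/24
C² = P²·S² = 10/21 ; C = +0.690066

+√(10/21) = +0.690066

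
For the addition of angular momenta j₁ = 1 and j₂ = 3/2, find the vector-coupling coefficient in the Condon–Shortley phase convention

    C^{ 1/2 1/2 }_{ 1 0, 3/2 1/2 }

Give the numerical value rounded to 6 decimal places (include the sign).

-0.577350  (= −√(1/3))

√[2·2!0!1!/4! · 1!1!2!1!1!0!] = √(1/3)
  +(−1)^1/∏(1,1,0,1,0,0)! = -1  (running -1)
⟨..|..⟩ = √(1/3)·(-1) = -0.577350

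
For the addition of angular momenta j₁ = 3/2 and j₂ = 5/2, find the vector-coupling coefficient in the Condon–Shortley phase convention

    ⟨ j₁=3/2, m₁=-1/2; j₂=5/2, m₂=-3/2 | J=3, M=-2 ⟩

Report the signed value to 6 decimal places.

j₁+j₂−J=1  J+j₁−j₂=2  J−j₁+j₂=4  j₁+j₂+J+1=8
(j₁±m₁, j₂±m₂, J±M) = (1,2,1,4,1,5)
P² = 48
sum k=0..1:
  [0] +1/12 = 1/12
  [1] −1/24 = -1/24
S = 1/24
C² = P²·S² = 1/12 ; C = +0.288675

+0.288675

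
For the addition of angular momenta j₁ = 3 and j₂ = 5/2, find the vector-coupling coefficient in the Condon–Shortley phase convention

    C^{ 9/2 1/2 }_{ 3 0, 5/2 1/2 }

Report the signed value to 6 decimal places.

-0.208063  (= −√(10/231))

√[10·1!5!4!/11! · 3!3!3!2!5!4!] = √(69120/77)
  +(−1)^0/∏(0,1,3,3,2,1)! = 1/72  (running 1/72)
  +(−1)^1/∏(1,0,2,2,3,2)! = -1/48  (running -1/144)
⟨..|..⟩ = √(69120/77)·(-1/144) = -0.208063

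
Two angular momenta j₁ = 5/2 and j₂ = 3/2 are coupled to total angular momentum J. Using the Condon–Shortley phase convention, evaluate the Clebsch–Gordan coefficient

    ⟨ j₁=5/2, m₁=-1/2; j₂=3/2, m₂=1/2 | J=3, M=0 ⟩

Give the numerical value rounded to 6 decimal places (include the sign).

j₁+j₂−J=1  J+j₁−j₂=4  J−j₁+j₂=2  j₁+j₂+J+1=8
(j₁±m₁, j₂±m₂, J±M) = (2,3,2,1,3,3)
P² = 36/5
sum k=0..1:
  [0] +1/12 = 1/12
  [1] −1/4 = -1/4
S = -1/6
C² = P²·S² = 1/5 ; C = -0.447214

-0.447214  (= −√(1/5))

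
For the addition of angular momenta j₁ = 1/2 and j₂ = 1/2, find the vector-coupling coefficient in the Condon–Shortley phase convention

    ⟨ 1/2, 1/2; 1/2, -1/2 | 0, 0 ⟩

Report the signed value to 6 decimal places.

√[1·1!0!0!/2! · 1!0!0!1!0!0!] = √(1/2)
  +(−1)^0/∏(0,1,0,0,0,0)! = 1  (running 1)
⟨..|..⟩ = √(1/2)·(1) = +0.707107

+0.707107  (= +√(1/2))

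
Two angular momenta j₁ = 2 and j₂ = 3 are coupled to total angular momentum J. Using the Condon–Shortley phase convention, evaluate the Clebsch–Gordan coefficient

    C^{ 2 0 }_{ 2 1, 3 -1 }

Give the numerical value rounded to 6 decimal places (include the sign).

−√(1/7) = -0.377964

√[5·3!1!3!/8! · 3!1!2!4!2!2!] = √(36/7)
  +(−1)^0/∏(0,3,1,2,0,1)! = 1/12  (running 1/12)
  +(−1)^1/∏(1,2,0,1,1,2)! = -1/4  (running -1/6)
⟨..|..⟩ = √(36/7)·(-1/6) = -0.377964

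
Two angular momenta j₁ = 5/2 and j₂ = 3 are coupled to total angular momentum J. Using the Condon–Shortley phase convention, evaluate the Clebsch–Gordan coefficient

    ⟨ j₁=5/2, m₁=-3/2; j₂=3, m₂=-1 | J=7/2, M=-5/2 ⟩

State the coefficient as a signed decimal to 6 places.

−√(10/63) ≈ -0.398410

triangle: 2!·3!·4!/10! = 288/3628800
(j±m)!: 1!·4!·2!·4!·1!·6! = 829440
prefactor² = (2J+1)·Δ·N² = 18432/35
  k=1: −1/(1!·1!·3!·1!·0!·3!) = -1/36
  k=2: +1/(2!·0!·2!·0!·1!·4!) = 1/96
Σ = -5/288  ⇒  CG² = 18432/35·(-5/288)² = 10/63
CG = −√(10/63) = -0.398410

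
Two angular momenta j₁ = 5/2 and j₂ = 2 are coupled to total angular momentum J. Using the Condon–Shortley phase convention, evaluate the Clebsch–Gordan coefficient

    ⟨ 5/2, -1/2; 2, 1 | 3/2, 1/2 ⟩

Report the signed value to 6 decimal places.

√[4·3!2!1!/7! · 2!3!3!1!2!1!] = √(48/35)
  +(−1)^2/∏(2,1,1,1,1,0)! = 1/2  (running 1/2)
  +(−1)^3/∏(3,0,0,0,2,1)! = -1/12  (running 5/12)
⟨..|..⟩ = √(48/35)·(5/12) = +0.487950

+0.487950  (= +√(5/21))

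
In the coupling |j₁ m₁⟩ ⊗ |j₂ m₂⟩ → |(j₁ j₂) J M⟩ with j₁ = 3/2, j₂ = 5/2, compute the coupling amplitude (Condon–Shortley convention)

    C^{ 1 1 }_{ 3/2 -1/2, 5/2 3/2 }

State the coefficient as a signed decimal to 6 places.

triangle: 3!×0!×2!/6! = 12/720
(j±m)!: 1!×2!×4!×1!×2!×0! = 96
prefactor² = (2J+1)×Δ×N² = 24/5
  k=2: +1/(2!×1!×0!×2!×0!×0!) = 1/4
Σ = 1/4  ⇒  CG² = 24/5×1/4² = 3/10
CG = +√(3/10) = +0.547723

+√(3/10) = +0.547723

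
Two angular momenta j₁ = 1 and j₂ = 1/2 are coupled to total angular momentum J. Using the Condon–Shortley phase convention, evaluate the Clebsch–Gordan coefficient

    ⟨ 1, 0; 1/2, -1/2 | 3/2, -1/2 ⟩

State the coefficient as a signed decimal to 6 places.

+0.816497

√[4·0!2!1!/4! · 1!1!0!1!1!2!] = √(2/3)
  +(−1)^0/∏(0,0,1,0,1,1)! = 1  (running 1)
⟨..|..⟩ = √(2/3)·(1) = +0.816497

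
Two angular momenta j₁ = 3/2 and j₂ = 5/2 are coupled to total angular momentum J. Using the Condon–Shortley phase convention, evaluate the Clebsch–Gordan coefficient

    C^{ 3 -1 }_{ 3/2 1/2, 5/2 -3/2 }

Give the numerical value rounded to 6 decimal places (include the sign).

+√(49/120) ≈ +0.639010

j₁+j₂−J=1  J+j₁−j₂=2  J−j₁+j₂=4  j₁+j₂+J+1=8
(j₁±m₁, j₂±m₂, J±M) = (2,1,1,4,2,4)
P² = 96/5
sum k=0..1:
  [0] +1/6 = 1/6
  [1] −1/48 = -1/48
S = 7/48
C² = P²·S² = 49/120 ; C = +0.639010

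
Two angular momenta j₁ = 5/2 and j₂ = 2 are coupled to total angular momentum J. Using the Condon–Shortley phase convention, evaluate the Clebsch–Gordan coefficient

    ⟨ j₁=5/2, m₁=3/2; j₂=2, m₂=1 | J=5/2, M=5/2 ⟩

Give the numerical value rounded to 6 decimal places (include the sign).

triangle: 2!×3!×2!/8! = 24/40320
(j±m)!: 4!×1!×3!×1!×5!×0! = 17280
prefactor² = (2J+1)×Δ×N² = 432/7
  k=1: −1/(1!×1!×0!×2!×3!×0!) = -1/12
Σ = -1/12  ⇒  CG² = 432/7×(-1/12)² = 3/7
CG = −√(3/7) = -0.654654

−√(3/7) ≈ -0.654654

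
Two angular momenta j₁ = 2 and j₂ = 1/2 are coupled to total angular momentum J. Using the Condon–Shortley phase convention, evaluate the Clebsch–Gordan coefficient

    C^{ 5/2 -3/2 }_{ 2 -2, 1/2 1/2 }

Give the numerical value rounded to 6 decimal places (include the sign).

+√(1/5) = +0.447214

√[6·0!4!1!/6! · 0!4!1!0!1!4!] = √(576/5)
  +(−1)^0/∏(0,0,4,1,0,0)! = 1/24  (running 1/24)
⟨..|..⟩ = √(576/5)·(1/24) = +0.447214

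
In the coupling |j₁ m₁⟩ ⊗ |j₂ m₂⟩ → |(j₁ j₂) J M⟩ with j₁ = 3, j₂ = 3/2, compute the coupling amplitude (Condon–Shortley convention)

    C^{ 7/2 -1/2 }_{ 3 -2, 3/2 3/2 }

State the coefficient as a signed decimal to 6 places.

-0.487950

√[8·1!5!2!/9! · 1!5!3!0!3!4!] = √(3840/7)
  +(−1)^1/∏(1,0,4,2,1,0)! = -1/48  (running -1/48)
⟨..|..⟩ = √(3840/7)·(-1/48) = -0.487950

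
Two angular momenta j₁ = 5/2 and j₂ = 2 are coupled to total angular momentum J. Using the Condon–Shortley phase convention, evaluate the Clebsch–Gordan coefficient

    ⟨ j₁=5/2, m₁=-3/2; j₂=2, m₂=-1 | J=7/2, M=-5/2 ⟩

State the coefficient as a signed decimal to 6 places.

-0.125988

triangle: 1!*4!*3!/9! = 144/362880
(j±m)!: 1!*4!*1!*3!*1!*6! = 103680
prefactor² = (2J+1)*Δ*N² = 2304/7
  k=0: +1/(0!*1!*4!*1!*0!*2!) = 1/48
  k=1: −1/(1!*0!*3!*0!*1!*3!) = -1/36
Σ = -1/144  ⇒  CG² = 2304/7*(-1/144)² = 1/63
CG = −√(1/63) = -0.125988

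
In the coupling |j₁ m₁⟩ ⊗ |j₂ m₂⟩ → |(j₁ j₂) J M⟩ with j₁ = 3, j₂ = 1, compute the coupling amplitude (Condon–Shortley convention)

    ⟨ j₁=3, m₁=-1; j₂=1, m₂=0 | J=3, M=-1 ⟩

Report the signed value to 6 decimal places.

√[7·1!5!1!/8! · 2!4!1!1!2!4!] = √(48)
  +(−1)^0/∏(0,1,4,1,1,0)! = 1/24  (running 1/24)
  +(−1)^1/∏(1,0,3,0,2,1)! = -1/12  (running -1/24)
⟨..|..⟩ = √(48)·(-1/24) = -0.288675

-0.288675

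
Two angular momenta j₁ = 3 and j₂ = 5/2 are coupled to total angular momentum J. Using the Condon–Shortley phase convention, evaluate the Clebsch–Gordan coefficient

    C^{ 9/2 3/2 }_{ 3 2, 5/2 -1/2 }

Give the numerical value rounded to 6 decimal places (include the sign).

+√(169/462) = +0.604815

j₁+j₂−J=1  J+j₁−j₂=5  J−j₁+j₂=4  j₁+j₂+J+1=11
(j₁±m₁, j₂±m₂, J±M) = (5,1,2,3,6,3)
P² = 345600/77
sum k=0..1:
  [0] +1/96 = 1/96
  [1] −1/720 = -1/720
S = 13/1440
C² = P²·S² = 169/462 ; C = +0.604815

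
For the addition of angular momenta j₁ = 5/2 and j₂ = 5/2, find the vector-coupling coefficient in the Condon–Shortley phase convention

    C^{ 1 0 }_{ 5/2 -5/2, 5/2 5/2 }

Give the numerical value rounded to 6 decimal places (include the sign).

+√(5/14) = +0.597614

triangle: 4!·1!·1!/7! = 24/5040
(j±m)!: 0!·5!·5!·0!·1!·1! = 14400
prefactor² = (2J+1)·Δ·N² = 1440/7
  k=4: +1/(4!·0!·1!·1!·0!·0!) = 1/24
Σ = 1/24  ⇒  CG² = 1440/7·1/24² = 5/14
CG = +√(5/14) = +0.597614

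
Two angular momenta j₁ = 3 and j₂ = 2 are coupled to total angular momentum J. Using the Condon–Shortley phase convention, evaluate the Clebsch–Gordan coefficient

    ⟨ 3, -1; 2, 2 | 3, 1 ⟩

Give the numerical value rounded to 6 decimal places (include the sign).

j₁+j₂−J=2  J+j₁−j₂=4  J−j₁+j₂=2  j₁+j₂+J+1=9
(j₁±m₁, j₂±m₂, J±M) = (2,4,4,0,4,2)
P² = 512/5
sum k=2..2:
  [2] +1/16 = 1/16
S = 1/16
C² = P²·S² = 2/5 ; C = +0.632456

+√(2/5) = +0.632456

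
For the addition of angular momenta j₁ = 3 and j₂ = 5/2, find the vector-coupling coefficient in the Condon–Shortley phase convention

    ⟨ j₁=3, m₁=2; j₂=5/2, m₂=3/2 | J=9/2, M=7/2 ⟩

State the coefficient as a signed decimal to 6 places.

√[10·1!5!4!/11! · 5!1!4!1!8!1!] = √(921600/11)
  +(−1)^0/∏(0,1,1,4,4,0)! = 1/576  (running 1/576)
  +(−1)^1/∏(1,0,0,3,5,1)! = -1/720  (running 1/2880)
⟨..|..⟩ = √(921600/11)·(1/2880) = +0.100504

+0.100504  (= +√(1/99))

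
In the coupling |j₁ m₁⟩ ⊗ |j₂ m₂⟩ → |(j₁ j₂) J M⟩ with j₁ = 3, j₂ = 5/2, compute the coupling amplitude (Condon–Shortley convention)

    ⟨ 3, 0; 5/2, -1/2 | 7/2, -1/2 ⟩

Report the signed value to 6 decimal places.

√[8·2!4!3!/10! · 3!3!2!3!3!4!] = √(6912/175)
  +(−1)^0/∏(0,2,3,2,1,1)! = 1/24  (running 1/24)
  +(−1)^1/∏(1,1,2,1,2,2)! = -1/8  (running -1/12)
  +(−1)^2/∏(2,0,1,0,3,3)! = 1/72  (running -5/72)
⟨..|..⟩ = √(6912/175)·(-5/72) = -0.436436

-0.436436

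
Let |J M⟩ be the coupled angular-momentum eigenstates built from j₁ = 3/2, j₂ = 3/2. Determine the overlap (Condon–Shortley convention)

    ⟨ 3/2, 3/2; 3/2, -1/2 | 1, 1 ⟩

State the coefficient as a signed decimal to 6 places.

j₁+j₂−J=2  J+j₁−j₂=1  J−j₁+j₂=1  j₁+j₂+J+1=5
(j₁±m₁, j₂±m₂, J±M) = (3,0,1,2,2,0)
P² = 6/5
sum k=0..0:
  [0] +1/2 = 1/2
S = 1/2
C² = P²·S² = 3/10 ; C = +0.547723

+√(3/10) = +0.547723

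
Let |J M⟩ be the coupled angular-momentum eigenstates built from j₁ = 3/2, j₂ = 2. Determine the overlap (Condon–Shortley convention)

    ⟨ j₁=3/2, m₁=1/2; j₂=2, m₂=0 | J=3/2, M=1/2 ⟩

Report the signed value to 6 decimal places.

√[4·2!1!2!/6! · 2!1!2!2!2!1!] = √(16/45)
  +(−1)^0/∏(0,2,1,2,0,0)! = 1/4  (running 1/4)
  +(−1)^1/∏(1,1,0,1,1,1)! = -1  (running -3/4)
⟨..|..⟩ = √(16/45)·(-3/4) = -0.447214

-0.447214  (= −√(1/5))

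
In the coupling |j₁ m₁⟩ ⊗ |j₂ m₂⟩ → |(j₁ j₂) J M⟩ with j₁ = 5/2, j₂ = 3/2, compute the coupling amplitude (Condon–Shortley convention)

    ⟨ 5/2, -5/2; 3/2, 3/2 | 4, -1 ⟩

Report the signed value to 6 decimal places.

+√(1/56) ≈ +0.133631

j₁+j₂−J=0  J+j₁−j₂=5  J−j₁+j₂=3  j₁+j₂+J+1=9
(j₁±m₁, j₂±m₂, J±M) = (0,5,3,0,3,5)
P² = 64800/7
sum k=0..0:
  [0] +1/720 = 1/720
S = 1/720
C² = P²·S² = 1/56 ; C = +0.133631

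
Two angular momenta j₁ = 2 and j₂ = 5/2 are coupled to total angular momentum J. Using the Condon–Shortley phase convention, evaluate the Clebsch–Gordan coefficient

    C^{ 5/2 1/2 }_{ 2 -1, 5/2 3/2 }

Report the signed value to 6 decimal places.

+0.414039

triangle: 2!·2!·3!/8! = 24/40320
(j±m)!: 1!·3!·4!·1!·3!·2! = 1728
prefactor² = (2J+1)·Δ·N² = 216/35
  k=1: −1/(1!·1!·2!·3!·0!·0!) = -1/12
  k=2: +1/(2!·0!·1!·2!·1!·1!) = 1/4
Σ = 1/6  ⇒  CG² = 216/35·1/6² = 6/35
CG = +√(6/35) = +0.414039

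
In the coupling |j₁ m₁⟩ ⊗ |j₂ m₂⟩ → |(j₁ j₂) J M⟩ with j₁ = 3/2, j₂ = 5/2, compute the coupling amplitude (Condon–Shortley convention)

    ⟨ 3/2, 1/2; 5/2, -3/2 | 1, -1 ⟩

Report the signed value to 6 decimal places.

-0.547723  (= −√(3/10))

triangle: 3!*0!*2!/6! = 12/720
(j±m)!: 2!*1!*1!*4!*0!*2! = 96
prefactor² = (2J+1)*Δ*N² = 24/5
  k=1: −1/(1!*2!*0!*0!*0!*2!) = -1/4
Σ = -1/4  ⇒  CG² = 24/5*(-1/4)² = 3/10
CG = −√(3/10) = -0.547723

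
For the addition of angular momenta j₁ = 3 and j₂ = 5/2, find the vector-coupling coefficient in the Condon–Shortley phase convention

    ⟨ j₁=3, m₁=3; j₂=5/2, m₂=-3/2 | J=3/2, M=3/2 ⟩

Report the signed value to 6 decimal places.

triangle: 4!·2!·1!/8! = 48/40320
(j±m)!: 6!·0!·1!·4!·3!·0! = 103680
prefactor² = (2J+1)·Δ·N² = 3456/7
  k=0: +1/(0!·4!·0!·1!·2!·0!) = 1/48
Σ = 1/48  ⇒  CG² = 3456/7·1/48² = 3/14
CG = +√(3/14) = +0.462910

+√(3/14) = +0.462910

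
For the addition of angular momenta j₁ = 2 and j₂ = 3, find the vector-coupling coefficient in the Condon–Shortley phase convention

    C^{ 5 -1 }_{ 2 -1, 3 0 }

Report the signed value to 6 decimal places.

+0.617213

j₁+j₂−J=0  J+j₁−j₂=4  J−j₁+j₂=6  j₁+j₂+J+1=11
(j₁±m₁, j₂±m₂, J±M) = (1,3,3,3,4,6)
P² = 124416/7
sum k=0..0:
  [0] +1/216 = 1/216
S = 1/216
C² = P²·S² = 8/21 ; C = +0.617213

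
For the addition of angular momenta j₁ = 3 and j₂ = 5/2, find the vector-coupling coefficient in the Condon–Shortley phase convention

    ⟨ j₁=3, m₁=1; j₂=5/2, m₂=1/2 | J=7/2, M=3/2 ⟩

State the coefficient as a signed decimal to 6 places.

√[8·2!4!3!/10! · 4!2!3!2!5!2!] = √(3072/35)
  +(−1)^0/∏(0,2,2,3,2,0)! = 1/48  (running 1/48)
  +(−1)^1/∏(1,1,1,2,3,1)! = -1/12  (running -1/16)
  +(−1)^2/∏(2,0,0,1,4,2)! = 1/96  (running -5/96)
⟨..|..⟩ = √(3072/35)·(-5/96) = -0.487950

−√(5/21) = -0.487950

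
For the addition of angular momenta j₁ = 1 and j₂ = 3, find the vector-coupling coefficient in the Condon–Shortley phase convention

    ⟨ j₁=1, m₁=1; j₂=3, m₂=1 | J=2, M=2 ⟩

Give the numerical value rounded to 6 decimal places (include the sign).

+0.218218  (= +√(1/21))

triangle: 2!·0!·4!/7! = 48/5040
(j±m)!: 2!·0!·4!·2!·4!·0! = 2304
prefactor² = (2J+1)·Δ·N² = 768/7
  k=0: +1/(0!·2!·0!·4!·0!·0!) = 1/48
Σ = 1/48  ⇒  CG² = 768/7·1/48² = 1/21
CG = +√(1/21) = +0.218218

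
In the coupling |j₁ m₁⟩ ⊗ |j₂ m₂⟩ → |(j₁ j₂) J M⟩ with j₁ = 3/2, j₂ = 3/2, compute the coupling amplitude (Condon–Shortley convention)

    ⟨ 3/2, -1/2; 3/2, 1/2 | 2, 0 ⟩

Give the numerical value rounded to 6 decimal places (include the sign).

-0.500000  (= −√(1/4))

j₁+j₂−J=1  J+j₁−j₂=2  J−j₁+j₂=2  j₁+j₂+J+1=6
(j₁±m₁, j₂±m₂, J±M) = (1,2,2,1,2,2)
P² = 4/9
sum k=0..1:
  [0] +1/4 = 1/4
  [1] −1/1 = -1
S = -3/4
C² = P²·S² = 1/4 ; C = -0.500000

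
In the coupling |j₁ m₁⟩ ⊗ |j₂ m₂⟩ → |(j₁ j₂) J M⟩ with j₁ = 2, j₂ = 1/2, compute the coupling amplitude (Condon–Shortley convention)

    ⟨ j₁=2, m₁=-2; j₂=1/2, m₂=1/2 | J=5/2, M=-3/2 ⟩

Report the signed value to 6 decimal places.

j₁+j₂−J=0  J+j₁−j₂=4  J−j₁+j₂=1  j₁+j₂+J+1=6
(j₁±m₁, j₂±m₂, J±M) = (0,4,1,0,1,4)
P² = 576/5
sum k=0..0:
  [0] +1/24 = 1/24
S = 1/24
C² = P²·S² = 1/5 ; C = +0.447214

+0.447214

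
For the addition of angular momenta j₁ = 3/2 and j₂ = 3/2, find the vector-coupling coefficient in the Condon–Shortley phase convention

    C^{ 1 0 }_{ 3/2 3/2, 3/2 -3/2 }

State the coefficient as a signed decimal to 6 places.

j₁+j₂−J=2  J+j₁−j₂=1  J−j₁+j₂=1  j₁+j₂+J+1=5
(j₁±m₁, j₂±m₂, J±M) = (3,0,0,3,1,1)
P² = 9/5
sum k=0..0:
  [0] +1/2 = 1/2
S = 1/2
C² = P²·S² = 9/20 ; C = +0.670820

+0.670820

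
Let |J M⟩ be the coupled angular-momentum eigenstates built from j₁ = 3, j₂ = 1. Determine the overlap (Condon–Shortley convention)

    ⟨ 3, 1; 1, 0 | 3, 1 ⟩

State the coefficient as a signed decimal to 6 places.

j₁+j₂−J=1  J+j₁−j₂=5  J−j₁+j₂=1  j₁+j₂+J+1=8
(j₁±m₁, j₂±m₂, J±M) = (4,2,1,1,4,2)
P² = 48
sum k=0..1:
  [0] +1/12 = 1/12
  [1] −1/24 = -1/24
S = 1/24
C² = P²·S² = 1/12 ; C = +0.288675

+0.288675  (= +√(1/12))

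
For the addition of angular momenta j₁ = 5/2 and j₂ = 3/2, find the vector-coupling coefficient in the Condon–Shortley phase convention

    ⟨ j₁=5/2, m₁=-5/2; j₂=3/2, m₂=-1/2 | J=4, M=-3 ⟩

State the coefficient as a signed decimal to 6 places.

j₁+j₂−J=0  J+j₁−j₂=5  J−j₁+j₂=3  j₁+j₂+J+1=9
(j₁±m₁, j₂±m₂, J±M) = (0,5,1,2,1,7)
P² = 21600
sum k=0..0:
  [0] +1/240 = 1/240
S = 1/240
C² = P²·S² = 3/8 ; C = +0.612372

+0.612372  (= +√(3/8))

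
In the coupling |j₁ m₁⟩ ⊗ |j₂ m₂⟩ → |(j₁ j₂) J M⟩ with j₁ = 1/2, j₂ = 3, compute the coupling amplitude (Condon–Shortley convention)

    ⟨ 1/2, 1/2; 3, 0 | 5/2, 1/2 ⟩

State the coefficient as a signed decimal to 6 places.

√[6·1!0!5!/7! · 1!0!3!3!3!2!] = √(432/7)
  +(−1)^0/∏(0,1,0,3,0,2)! = 1/12  (running 1/12)
⟨..|..⟩ = √(432/7)·(1/12) = +0.654654

+0.654654  (= +√(3/7))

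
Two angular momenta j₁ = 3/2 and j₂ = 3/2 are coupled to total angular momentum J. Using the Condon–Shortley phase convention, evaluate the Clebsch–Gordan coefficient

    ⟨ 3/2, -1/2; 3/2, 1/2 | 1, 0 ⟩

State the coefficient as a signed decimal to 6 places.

triangle: 2!*1!*1!/5! = 2/120
(j±m)!: 1!*2!*2!*1!*1!*1! = 4
prefactor² = (2J+1)*Δ*N² = 1/5
  k=1: −1/(1!*1!*1!*1!*0!*0!) = -1
  k=2: +1/(2!*0!*0!*0!*1!*1!) = 1/2
Σ = -1/2  ⇒  CG² = 1/5*(-1/2)² = 1/20
CG = −√(1/20) = -0.223607

-0.223607  (= −√(1/20))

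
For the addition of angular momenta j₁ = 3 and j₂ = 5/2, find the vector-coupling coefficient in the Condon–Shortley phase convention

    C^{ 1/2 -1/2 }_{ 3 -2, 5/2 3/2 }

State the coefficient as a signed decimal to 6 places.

triangle: 5!×1!×0!/7! = 120/5040
(j±m)!: 1!×5!×4!×1!×0!×1! = 2880
prefactor² = (2J+1)×Δ×N² = 960/7
  k=4: +1/(4!×1!×1!×0!×0!×0!) = 1/24
Σ = 1/24  ⇒  CG² = 960/7×1/24² = 5/21
CG = +√(5/21) = +0.487950

+0.487950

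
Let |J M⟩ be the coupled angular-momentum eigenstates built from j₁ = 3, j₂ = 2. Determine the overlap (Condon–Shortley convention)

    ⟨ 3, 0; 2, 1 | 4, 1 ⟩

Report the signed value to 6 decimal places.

−√(3/14) ≈ -0.462910

√[9·1!5!3!/10! · 3!3!3!1!5!3!] = √(1944/7)
  +(−1)^0/∏(0,1,3,3,2,0)! = 1/72  (running 1/72)
  +(−1)^1/∏(1,0,2,2,3,1)! = -1/24  (running -1/36)
⟨..|..⟩ = √(1944/7)·(-1/36) = -0.462910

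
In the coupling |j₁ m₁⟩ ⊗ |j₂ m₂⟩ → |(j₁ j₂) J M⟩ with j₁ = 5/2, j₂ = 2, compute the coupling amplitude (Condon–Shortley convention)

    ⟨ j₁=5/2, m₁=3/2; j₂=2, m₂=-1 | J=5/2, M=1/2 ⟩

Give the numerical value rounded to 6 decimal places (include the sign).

+√(6/35) ≈ +0.414039

√[6·2!3!2!/8! · 4!1!1!3!3!2!] = √(216/35)
  +(−1)^0/∏(0,2,1,1,2,1)! = 1/4  (running 1/4)
  +(−1)^1/∏(1,1,0,0,3,2)! = -1/12  (running 1/6)
⟨..|..⟩ = √(216/35)·(1/6) = +0.414039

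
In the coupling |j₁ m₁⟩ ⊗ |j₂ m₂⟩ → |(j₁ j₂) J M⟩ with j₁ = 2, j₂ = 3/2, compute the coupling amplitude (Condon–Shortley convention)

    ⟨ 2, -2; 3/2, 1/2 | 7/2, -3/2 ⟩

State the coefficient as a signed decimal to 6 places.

j₁+j₂−J=0  J+j₁−j₂=4  J−j₁+j₂=3  j₁+j₂+J+1=8
(j₁±m₁, j₂±m₂, J±M) = (0,4,2,1,2,5)
P² = 2304/7
sum k=0..0:
  [0] +1/48 = 1/48
S = 1/48
C² = P²·S² = 1/7 ; C = +0.377964

+√(1/7) = +0.377964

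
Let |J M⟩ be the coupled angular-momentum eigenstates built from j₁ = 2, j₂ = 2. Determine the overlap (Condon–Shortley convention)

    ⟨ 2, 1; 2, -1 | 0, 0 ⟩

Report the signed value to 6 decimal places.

triangle: 4!*0!*0!/5! = 24/120
(j±m)!: 3!*1!*1!*3!*0!*0! = 36
prefactor² = (2J+1)*Δ*N² = 36/5
  k=1: −1/(1!*3!*0!*0!*0!*0!) = -1/6
Σ = -1/6  ⇒  CG² = 36/5*(-1/6)² = 1/5
CG = −√(1/5) = -0.447214

−√(1/5) = -0.447214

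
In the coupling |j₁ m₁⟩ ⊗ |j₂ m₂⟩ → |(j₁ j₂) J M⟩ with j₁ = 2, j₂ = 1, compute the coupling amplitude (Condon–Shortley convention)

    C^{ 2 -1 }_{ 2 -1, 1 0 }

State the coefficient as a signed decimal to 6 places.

-0.408248  (= −√(1/6))

√[5·1!3!1!/6! · 1!3!1!1!1!3!] = √(3/2)
  +(−1)^0/∏(0,1,3,1,0,0)! = 1/6  (running 1/6)
  +(−1)^1/∏(1,0,2,0,1,1)! = -1/2  (running -1/3)
⟨..|..⟩ = √(3/2)·(-1/3) = -0.408248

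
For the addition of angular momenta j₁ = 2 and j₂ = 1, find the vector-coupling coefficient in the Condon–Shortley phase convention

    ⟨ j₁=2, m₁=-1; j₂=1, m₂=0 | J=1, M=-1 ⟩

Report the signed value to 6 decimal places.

-0.547723

j₁+j₂−J=2  J+j₁−j₂=2  J−j₁+j₂=0  j₁+j₂+J+1=5
(j₁±m₁, j₂±m₂, J±M) = (1,3,1,1,0,2)
P² = 6/5
sum k=1..1:
  [1] −1/2 = -1/2
S = -1/2
C² = P²·S² = 3/10 ; C = -0.547723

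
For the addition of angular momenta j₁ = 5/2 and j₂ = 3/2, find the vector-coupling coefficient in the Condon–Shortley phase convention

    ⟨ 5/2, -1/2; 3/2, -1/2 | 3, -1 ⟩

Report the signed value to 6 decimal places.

+√(1/60) = +0.129099

triangle: 1!·4!·2!/8! = 48/40320
(j±m)!: 2!·3!·1!·2!·2!·4! = 1152
prefactor² = (2J+1)·Δ·N² = 48/5
  k=0: +1/(0!·1!·3!·1!·1!·1!) = 1/6
  k=1: −1/(1!·0!·2!·0!·2!·2!) = -1/8
Σ = 1/24  ⇒  CG² = 48/5·1/24² = 1/60
CG = +√(1/60) = +0.129099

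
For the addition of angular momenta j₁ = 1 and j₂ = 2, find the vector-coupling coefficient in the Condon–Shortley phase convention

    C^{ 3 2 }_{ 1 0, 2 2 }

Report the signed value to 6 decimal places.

+√(1/3) = +0.577350

√[7·0!2!4!/7! · 1!1!4!0!5!1!] = √(192)
  +(−1)^0/∏(0,0,1,4,1,0)! = 1/24  (running 1/24)
⟨..|..⟩ = √(192)·(1/24) = +0.577350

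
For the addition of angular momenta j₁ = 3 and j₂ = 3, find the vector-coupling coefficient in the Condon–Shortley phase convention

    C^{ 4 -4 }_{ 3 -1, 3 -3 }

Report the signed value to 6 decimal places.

+√(3/11) = +0.522233

√[9·2!4!4!/11! · 2!4!0!6!0!8!] = √(3981312/11)
  +(−1)^0/∏(0,2,4,0,0,4)! = 1/1152  (running 1/1152)
⟨..|..⟩ = √(3981312/11)·(1/1152) = +0.522233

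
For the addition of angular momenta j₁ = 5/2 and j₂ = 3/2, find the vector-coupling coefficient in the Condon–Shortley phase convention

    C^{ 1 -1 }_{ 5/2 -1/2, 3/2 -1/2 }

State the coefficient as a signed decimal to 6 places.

j₁+j₂−J=3  J+j₁−j₂=2  J−j₁+j₂=0  j₁+j₂+J+1=6
(j₁±m₁, j₂±m₂, J±M) = (2,3,1,2,0,2)
P² = 12/5
sum k=1..1:
  [1] −1/4 = -1/4
S = -1/4
C² = P²·S² = 3/20 ; C = -0.387298

-0.387298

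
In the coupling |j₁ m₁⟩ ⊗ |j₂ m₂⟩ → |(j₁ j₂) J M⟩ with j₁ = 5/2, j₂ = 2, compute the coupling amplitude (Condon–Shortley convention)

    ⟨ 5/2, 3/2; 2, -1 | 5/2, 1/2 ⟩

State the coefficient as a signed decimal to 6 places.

+0.414039  (= +√(6/35))

triangle: 2!·3!·2!/8! = 24/40320
(j±m)!: 4!·1!·1!·3!·3!·2! = 1728
prefactor² = (2J+1)·Δ·N² = 216/35
  k=0: +1/(0!·2!·1!·1!·2!·1!) = 1/4
  k=1: −1/(1!·1!·0!·0!·3!·2!) = -1/12
Σ = 1/6  ⇒  CG² = 216/35·1/6² = 6/35
CG = +√(6/35) = +0.414039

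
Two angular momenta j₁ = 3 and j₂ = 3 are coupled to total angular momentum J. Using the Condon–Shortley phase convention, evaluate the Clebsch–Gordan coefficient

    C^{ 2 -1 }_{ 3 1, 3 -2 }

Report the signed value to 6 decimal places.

−√(5/28) ≈ -0.422577

√[5·4!2!2!/9! · 4!2!1!5!1!3!] = √(320/7)
  +(−1)^0/∏(0,4,2,1,0,1)! = 1/48  (running 1/48)
  +(−1)^1/∏(1,3,1,0,1,2)! = -1/12  (running -1/16)
⟨..|..⟩ = √(320/7)·(-1/16) = -0.422577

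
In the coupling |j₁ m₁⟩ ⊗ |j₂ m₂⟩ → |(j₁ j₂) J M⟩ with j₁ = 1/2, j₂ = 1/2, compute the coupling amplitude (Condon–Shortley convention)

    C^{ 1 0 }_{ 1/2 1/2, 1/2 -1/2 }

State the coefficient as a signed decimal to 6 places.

√[3·0!1!1!/3! · 1!0!0!1!1!1!] = √(1/2)
  +(−1)^0/∏(0,0,0,0,1,1)! = 1  (running 1)
⟨..|..⟩ = √(1/2)·(1) = +0.707107

+0.707107  (= +√(1/2))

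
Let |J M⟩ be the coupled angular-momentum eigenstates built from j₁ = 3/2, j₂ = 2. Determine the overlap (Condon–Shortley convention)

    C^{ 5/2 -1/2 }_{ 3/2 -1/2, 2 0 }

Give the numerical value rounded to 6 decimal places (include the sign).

j₁+j₂−J=1  J+j₁−j₂=2  J−j₁+j₂=3  j₁+j₂+J+1=7
(j₁±m₁, j₂±m₂, J±M) = (1,2,2,2,2,3)
P² = 48/35
sum k=0..1:
  [0] +1/4 = 1/4
  [1] −1/2 = -1/2
S = -1/4
C² = P²·S² = 3/35 ; C = -0.292770

-0.292770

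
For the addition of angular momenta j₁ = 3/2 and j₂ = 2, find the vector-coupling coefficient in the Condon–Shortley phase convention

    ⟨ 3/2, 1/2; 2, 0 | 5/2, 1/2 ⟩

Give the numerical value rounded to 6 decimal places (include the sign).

+√(3/35) ≈ +0.292770

√[6·1!2!3!/7! · 2!1!2!2!3!2!] = √(48/35)
  +(−1)^0/∏(0,1,1,2,1,1)! = 1/2  (running 1/2)
  +(−1)^1/∏(1,0,0,1,2,2)! = -1/4  (running 1/4)
⟨..|..⟩ = √(48/35)·(1/4) = +0.292770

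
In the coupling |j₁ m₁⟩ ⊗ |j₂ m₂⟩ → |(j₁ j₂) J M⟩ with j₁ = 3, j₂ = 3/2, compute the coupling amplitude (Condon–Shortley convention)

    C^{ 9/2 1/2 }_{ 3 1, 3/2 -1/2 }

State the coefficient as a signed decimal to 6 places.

√[10·0!6!3!/10! · 4!2!1!2!5!4!] = √(23040/7)
  +(−1)^0/∏(0,0,2,1,4,2)! = 1/96  (running 1/96)
⟨..|..⟩ = √(23040/7)·(1/96) = +0.597614

+0.597614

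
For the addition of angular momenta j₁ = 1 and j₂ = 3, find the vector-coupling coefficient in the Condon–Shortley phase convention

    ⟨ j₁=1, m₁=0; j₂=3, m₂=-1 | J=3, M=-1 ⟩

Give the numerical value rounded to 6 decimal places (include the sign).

j₁+j₂−J=1  J+j₁−j₂=1  J−j₁+j₂=5  j₁+j₂+J+1=8
(j₁±m₁, j₂±m₂, J±M) = (1,1,2,4,2,4)
P² = 48
sum k=0..1:
  [0] +1/12 = 1/12
  [1] −1/24 = -1/24
S = 1/24
C² = P²·S² = 1/12 ; C = +0.288675

+0.288675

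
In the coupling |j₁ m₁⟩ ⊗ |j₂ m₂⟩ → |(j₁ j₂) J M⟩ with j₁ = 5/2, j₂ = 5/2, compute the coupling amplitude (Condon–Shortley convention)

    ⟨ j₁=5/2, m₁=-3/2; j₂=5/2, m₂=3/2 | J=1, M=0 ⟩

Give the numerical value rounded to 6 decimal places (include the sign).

−√(9/70) ≈ -0.358569

j₁+j₂−J=4  J+j₁−j₂=1  J−j₁+j₂=1  j₁+j₂+J+1=7
(j₁±m₁, j₂±m₂, J±M) = (1,4,4,1,1,1)
P² = 288/35
sum k=3..4:
  [3] −1/6 = -1/6
  [4] +1/24 = 1/24
S = -1/8
C² = P²·S² = 9/70 ; C = -0.358569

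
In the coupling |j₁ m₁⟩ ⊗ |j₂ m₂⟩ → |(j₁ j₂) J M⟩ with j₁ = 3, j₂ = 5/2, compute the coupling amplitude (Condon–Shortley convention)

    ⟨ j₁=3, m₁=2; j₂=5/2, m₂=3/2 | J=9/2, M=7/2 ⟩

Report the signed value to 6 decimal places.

√[10·1!5!4!/11! · 5!1!4!1!8!1!] = √(921600/11)
  +(−1)^0/∏(0,1,1,4,4,0)! = 1/576  (running 1/576)
  +(−1)^1/∏(1,0,0,3,5,1)! = -1/720  (running 1/2880)
⟨..|..⟩ = √(921600/11)·(1/2880) = +0.100504

+0.100504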